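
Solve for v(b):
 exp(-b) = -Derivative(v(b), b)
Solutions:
 v(b) = C1 + exp(-b)


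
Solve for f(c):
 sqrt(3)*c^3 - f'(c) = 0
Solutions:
 f(c) = C1 + sqrt(3)*c^4/4


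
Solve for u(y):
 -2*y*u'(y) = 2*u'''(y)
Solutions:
 u(y) = C1 + Integral(C2*airyai(-y) + C3*airybi(-y), y)


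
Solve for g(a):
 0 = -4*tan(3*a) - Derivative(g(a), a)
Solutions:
 g(a) = C1 + 4*log(cos(3*a))/3


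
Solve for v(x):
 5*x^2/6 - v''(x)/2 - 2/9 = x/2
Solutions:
 v(x) = C1 + C2*x + 5*x^4/36 - x^3/6 - 2*x^2/9


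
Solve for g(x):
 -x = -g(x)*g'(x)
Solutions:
 g(x) = -sqrt(C1 + x^2)
 g(x) = sqrt(C1 + x^2)


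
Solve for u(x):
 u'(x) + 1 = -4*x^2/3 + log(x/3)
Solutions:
 u(x) = C1 - 4*x^3/9 + x*log(x) - 2*x - x*log(3)


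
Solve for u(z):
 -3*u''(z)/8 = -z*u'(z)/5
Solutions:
 u(z) = C1 + C2*erfi(2*sqrt(15)*z/15)


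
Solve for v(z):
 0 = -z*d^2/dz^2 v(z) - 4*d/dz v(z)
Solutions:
 v(z) = C1 + C2/z^3


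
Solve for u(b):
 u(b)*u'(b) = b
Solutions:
 u(b) = -sqrt(C1 + b^2)
 u(b) = sqrt(C1 + b^2)


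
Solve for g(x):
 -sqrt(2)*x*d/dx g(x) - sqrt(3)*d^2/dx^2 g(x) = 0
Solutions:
 g(x) = C1 + C2*erf(6^(3/4)*x/6)


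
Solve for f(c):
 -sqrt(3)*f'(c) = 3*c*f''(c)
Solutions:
 f(c) = C1 + C2*c^(1 - sqrt(3)/3)


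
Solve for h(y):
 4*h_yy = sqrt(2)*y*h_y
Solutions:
 h(y) = C1 + C2*erfi(2^(3/4)*y/4)


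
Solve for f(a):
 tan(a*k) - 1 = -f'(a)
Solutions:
 f(a) = C1 + a - Piecewise((-log(cos(a*k))/k, Ne(k, 0)), (0, True))


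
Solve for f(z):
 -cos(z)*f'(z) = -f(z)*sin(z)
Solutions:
 f(z) = C1/cos(z)


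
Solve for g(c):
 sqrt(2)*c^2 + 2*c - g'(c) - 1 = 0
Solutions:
 g(c) = C1 + sqrt(2)*c^3/3 + c^2 - c


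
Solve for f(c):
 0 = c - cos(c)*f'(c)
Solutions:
 f(c) = C1 + Integral(c/cos(c), c)


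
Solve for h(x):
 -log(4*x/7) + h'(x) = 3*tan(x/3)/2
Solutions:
 h(x) = C1 + x*log(x) - x*log(7) - x + 2*x*log(2) - 9*log(cos(x/3))/2


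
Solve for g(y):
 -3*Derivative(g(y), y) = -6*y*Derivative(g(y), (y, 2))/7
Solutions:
 g(y) = C1 + C2*y^(9/2)


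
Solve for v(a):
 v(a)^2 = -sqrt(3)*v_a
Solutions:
 v(a) = 3/(C1 + sqrt(3)*a)


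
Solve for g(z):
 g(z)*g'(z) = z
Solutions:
 g(z) = -sqrt(C1 + z^2)
 g(z) = sqrt(C1 + z^2)


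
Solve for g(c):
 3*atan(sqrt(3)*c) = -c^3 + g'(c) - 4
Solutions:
 g(c) = C1 + c^4/4 + 3*c*atan(sqrt(3)*c) + 4*c - sqrt(3)*log(3*c^2 + 1)/2


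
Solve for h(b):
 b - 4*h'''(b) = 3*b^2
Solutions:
 h(b) = C1 + C2*b + C3*b^2 - b^5/80 + b^4/96


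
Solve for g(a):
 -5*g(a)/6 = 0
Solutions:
 g(a) = 0


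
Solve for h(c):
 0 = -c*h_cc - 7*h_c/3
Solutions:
 h(c) = C1 + C2/c^(4/3)


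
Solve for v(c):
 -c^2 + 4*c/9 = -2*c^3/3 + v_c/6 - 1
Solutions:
 v(c) = C1 + c^4 - 2*c^3 + 4*c^2/3 + 6*c


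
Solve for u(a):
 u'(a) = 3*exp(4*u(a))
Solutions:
 u(a) = log(-(-1/(C1 + 12*a))^(1/4))
 u(a) = log(-1/(C1 + 12*a))/4
 u(a) = log(-I*(-1/(C1 + 12*a))^(1/4))
 u(a) = log(I*(-1/(C1 + 12*a))^(1/4))


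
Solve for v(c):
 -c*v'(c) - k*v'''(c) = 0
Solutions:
 v(c) = C1 + Integral(C2*airyai(c*(-1/k)^(1/3)) + C3*airybi(c*(-1/k)^(1/3)), c)


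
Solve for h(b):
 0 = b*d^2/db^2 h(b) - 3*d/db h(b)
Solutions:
 h(b) = C1 + C2*b^4


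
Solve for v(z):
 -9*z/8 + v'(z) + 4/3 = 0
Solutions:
 v(z) = C1 + 9*z^2/16 - 4*z/3


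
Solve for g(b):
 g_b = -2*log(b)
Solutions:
 g(b) = C1 - 2*b*log(b) + 2*b


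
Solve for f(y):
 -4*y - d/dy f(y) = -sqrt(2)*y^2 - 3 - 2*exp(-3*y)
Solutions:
 f(y) = C1 + sqrt(2)*y^3/3 - 2*y^2 + 3*y - 2*exp(-3*y)/3


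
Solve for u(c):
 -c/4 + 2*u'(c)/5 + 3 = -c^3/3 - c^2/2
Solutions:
 u(c) = C1 - 5*c^4/24 - 5*c^3/12 + 5*c^2/16 - 15*c/2


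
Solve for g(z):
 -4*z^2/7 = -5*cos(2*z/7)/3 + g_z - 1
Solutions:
 g(z) = C1 - 4*z^3/21 + z + 35*sin(2*z/7)/6


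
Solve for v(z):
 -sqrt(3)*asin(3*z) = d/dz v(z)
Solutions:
 v(z) = C1 - sqrt(3)*(z*asin(3*z) + sqrt(1 - 9*z^2)/3)


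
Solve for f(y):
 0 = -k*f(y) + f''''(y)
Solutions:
 f(y) = C1*exp(-k^(1/4)*y) + C2*exp(k^(1/4)*y) + C3*exp(-I*k^(1/4)*y) + C4*exp(I*k^(1/4)*y)


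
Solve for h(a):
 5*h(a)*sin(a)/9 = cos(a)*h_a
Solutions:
 h(a) = C1/cos(a)^(5/9)


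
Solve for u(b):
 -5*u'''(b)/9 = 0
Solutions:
 u(b) = C1 + C2*b + C3*b^2


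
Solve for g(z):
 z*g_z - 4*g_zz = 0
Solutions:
 g(z) = C1 + C2*erfi(sqrt(2)*z/4)


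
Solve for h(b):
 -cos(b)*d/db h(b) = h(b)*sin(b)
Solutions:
 h(b) = C1*cos(b)


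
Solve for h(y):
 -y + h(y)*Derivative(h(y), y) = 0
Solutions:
 h(y) = -sqrt(C1 + y^2)
 h(y) = sqrt(C1 + y^2)


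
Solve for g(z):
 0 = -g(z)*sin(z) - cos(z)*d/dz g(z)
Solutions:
 g(z) = C1*cos(z)


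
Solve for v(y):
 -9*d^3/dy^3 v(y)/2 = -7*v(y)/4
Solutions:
 v(y) = C3*exp(84^(1/3)*y/6) + (C1*sin(28^(1/3)*3^(5/6)*y/12) + C2*cos(28^(1/3)*3^(5/6)*y/12))*exp(-84^(1/3)*y/12)


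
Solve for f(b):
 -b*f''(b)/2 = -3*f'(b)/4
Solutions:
 f(b) = C1 + C2*b^(5/2)


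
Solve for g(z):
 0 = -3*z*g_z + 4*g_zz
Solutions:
 g(z) = C1 + C2*erfi(sqrt(6)*z/4)


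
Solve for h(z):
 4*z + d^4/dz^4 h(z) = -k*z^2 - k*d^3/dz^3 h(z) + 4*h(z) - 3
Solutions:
 h(z) = C1*exp(z*(-3*k - sqrt(3)*sqrt(3*k^2 + 4*6^(1/3)*(-9*k^2 + sqrt(3)*sqrt(27*k^4 + 1024))^(1/3) - 32*6^(2/3)/(-9*k^2 + sqrt(3)*sqrt(27*k^4 + 1024))^(1/3)) + sqrt(6)*sqrt(3*sqrt(3)*k^3/sqrt(3*k^2 + 4*6^(1/3)*(-9*k^2 + sqrt(3)*sqrt(27*k^4 + 1024))^(1/3) - 32*6^(2/3)/(-9*k^2 + sqrt(3)*sqrt(27*k^4 + 1024))^(1/3)) + 3*k^2 - 2*6^(1/3)*(-9*k^2 + sqrt(3)*sqrt(27*k^4 + 1024))^(1/3) + 16*6^(2/3)/(-9*k^2 + sqrt(3)*sqrt(27*k^4 + 1024))^(1/3)))/12) + C2*exp(z*(-3*k + sqrt(3)*sqrt(3*k^2 + 4*6^(1/3)*(-9*k^2 + sqrt(3)*sqrt(27*k^4 + 1024))^(1/3) - 32*6^(2/3)/(-9*k^2 + sqrt(3)*sqrt(27*k^4 + 1024))^(1/3)) - sqrt(6)*sqrt(-3*sqrt(3)*k^3/sqrt(3*k^2 + 4*6^(1/3)*(-9*k^2 + sqrt(3)*sqrt(27*k^4 + 1024))^(1/3) - 32*6^(2/3)/(-9*k^2 + sqrt(3)*sqrt(27*k^4 + 1024))^(1/3)) + 3*k^2 - 2*6^(1/3)*(-9*k^2 + sqrt(3)*sqrt(27*k^4 + 1024))^(1/3) + 16*6^(2/3)/(-9*k^2 + sqrt(3)*sqrt(27*k^4 + 1024))^(1/3)))/12) + C3*exp(z*(-3*k + sqrt(3)*sqrt(3*k^2 + 4*6^(1/3)*(-9*k^2 + sqrt(3)*sqrt(27*k^4 + 1024))^(1/3) - 32*6^(2/3)/(-9*k^2 + sqrt(3)*sqrt(27*k^4 + 1024))^(1/3)) + sqrt(6)*sqrt(-3*sqrt(3)*k^3/sqrt(3*k^2 + 4*6^(1/3)*(-9*k^2 + sqrt(3)*sqrt(27*k^4 + 1024))^(1/3) - 32*6^(2/3)/(-9*k^2 + sqrt(3)*sqrt(27*k^4 + 1024))^(1/3)) + 3*k^2 - 2*6^(1/3)*(-9*k^2 + sqrt(3)*sqrt(27*k^4 + 1024))^(1/3) + 16*6^(2/3)/(-9*k^2 + sqrt(3)*sqrt(27*k^4 + 1024))^(1/3)))/12) + C4*exp(-z*(3*k + sqrt(3)*sqrt(3*k^2 + 4*6^(1/3)*(-9*k^2 + sqrt(3)*sqrt(27*k^4 + 1024))^(1/3) - 32*6^(2/3)/(-9*k^2 + sqrt(3)*sqrt(27*k^4 + 1024))^(1/3)) + sqrt(6)*sqrt(3*sqrt(3)*k^3/sqrt(3*k^2 + 4*6^(1/3)*(-9*k^2 + sqrt(3)*sqrt(27*k^4 + 1024))^(1/3) - 32*6^(2/3)/(-9*k^2 + sqrt(3)*sqrt(27*k^4 + 1024))^(1/3)) + 3*k^2 - 2*6^(1/3)*(-9*k^2 + sqrt(3)*sqrt(27*k^4 + 1024))^(1/3) + 16*6^(2/3)/(-9*k^2 + sqrt(3)*sqrt(27*k^4 + 1024))^(1/3)))/12) + k*z^2/4 + z + 3/4


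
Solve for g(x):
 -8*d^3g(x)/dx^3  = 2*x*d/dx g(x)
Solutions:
 g(x) = C1 + Integral(C2*airyai(-2^(1/3)*x/2) + C3*airybi(-2^(1/3)*x/2), x)


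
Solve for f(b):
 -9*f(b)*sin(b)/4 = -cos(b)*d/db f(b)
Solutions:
 f(b) = C1/cos(b)^(9/4)


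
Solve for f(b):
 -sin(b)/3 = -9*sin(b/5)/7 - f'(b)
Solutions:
 f(b) = C1 + 45*cos(b/5)/7 - cos(b)/3


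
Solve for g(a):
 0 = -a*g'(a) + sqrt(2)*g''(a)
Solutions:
 g(a) = C1 + C2*erfi(2^(1/4)*a/2)


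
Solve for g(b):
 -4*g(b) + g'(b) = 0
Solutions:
 g(b) = C1*exp(4*b)


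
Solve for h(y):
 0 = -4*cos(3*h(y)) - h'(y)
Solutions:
 h(y) = -asin((C1 + exp(24*y))/(C1 - exp(24*y)))/3 + pi/3
 h(y) = asin((C1 + exp(24*y))/(C1 - exp(24*y)))/3


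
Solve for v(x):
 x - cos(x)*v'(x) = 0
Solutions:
 v(x) = C1 + Integral(x/cos(x), x)


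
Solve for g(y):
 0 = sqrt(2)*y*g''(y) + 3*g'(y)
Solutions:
 g(y) = C1 + C2*y^(1 - 3*sqrt(2)/2)


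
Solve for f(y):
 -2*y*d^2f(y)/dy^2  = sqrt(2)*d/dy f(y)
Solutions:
 f(y) = C1 + C2*y^(1 - sqrt(2)/2)


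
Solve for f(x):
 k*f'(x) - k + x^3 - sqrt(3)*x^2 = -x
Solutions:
 f(x) = C1 + x - x^4/(4*k) + sqrt(3)*x^3/(3*k) - x^2/(2*k)


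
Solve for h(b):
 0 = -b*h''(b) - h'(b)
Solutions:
 h(b) = C1 + C2*log(b)


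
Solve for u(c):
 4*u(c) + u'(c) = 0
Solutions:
 u(c) = C1*exp(-4*c)


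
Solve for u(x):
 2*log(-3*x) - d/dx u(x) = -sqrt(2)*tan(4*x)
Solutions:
 u(x) = C1 + 2*x*log(-x) - 2*x + 2*x*log(3) - sqrt(2)*log(cos(4*x))/4


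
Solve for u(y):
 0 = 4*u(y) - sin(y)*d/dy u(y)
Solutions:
 u(y) = C1*(cos(y)^2 - 2*cos(y) + 1)/(cos(y)^2 + 2*cos(y) + 1)


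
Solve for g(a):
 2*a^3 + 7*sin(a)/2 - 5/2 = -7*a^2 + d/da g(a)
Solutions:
 g(a) = C1 + a^4/2 + 7*a^3/3 - 5*a/2 - 7*cos(a)/2


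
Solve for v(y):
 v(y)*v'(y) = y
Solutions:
 v(y) = -sqrt(C1 + y^2)
 v(y) = sqrt(C1 + y^2)


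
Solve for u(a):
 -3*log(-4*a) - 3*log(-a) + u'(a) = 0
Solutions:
 u(a) = C1 + 6*a*log(-a) + 6*a*(-1 + log(2))


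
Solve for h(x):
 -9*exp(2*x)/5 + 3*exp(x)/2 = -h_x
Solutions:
 h(x) = C1 + 9*exp(2*x)/10 - 3*exp(x)/2


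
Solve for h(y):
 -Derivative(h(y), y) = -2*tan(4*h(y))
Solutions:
 h(y) = -asin(C1*exp(8*y))/4 + pi/4
 h(y) = asin(C1*exp(8*y))/4


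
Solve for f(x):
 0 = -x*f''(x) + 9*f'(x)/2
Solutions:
 f(x) = C1 + C2*x^(11/2)


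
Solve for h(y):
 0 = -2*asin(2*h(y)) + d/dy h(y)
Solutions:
 Integral(1/asin(2*_y), (_y, h(y))) = C1 + 2*y


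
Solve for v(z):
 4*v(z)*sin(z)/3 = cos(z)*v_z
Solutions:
 v(z) = C1/cos(z)^(4/3)


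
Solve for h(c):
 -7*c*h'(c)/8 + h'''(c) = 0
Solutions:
 h(c) = C1 + Integral(C2*airyai(7^(1/3)*c/2) + C3*airybi(7^(1/3)*c/2), c)


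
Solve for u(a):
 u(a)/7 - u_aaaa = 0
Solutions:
 u(a) = C1*exp(-7^(3/4)*a/7) + C2*exp(7^(3/4)*a/7) + C3*sin(7^(3/4)*a/7) + C4*cos(7^(3/4)*a/7)


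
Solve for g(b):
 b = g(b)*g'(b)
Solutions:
 g(b) = -sqrt(C1 + b^2)
 g(b) = sqrt(C1 + b^2)


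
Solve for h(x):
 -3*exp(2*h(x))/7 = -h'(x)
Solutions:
 h(x) = log(-1/(C1 + 3*x))/2 - log(2) + log(14)/2
 h(x) = log(-sqrt(-1/(C1 + 3*x))) - log(2) + log(14)/2


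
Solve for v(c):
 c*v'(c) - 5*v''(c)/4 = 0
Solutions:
 v(c) = C1 + C2*erfi(sqrt(10)*c/5)


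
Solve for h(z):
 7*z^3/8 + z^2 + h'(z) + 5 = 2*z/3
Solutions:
 h(z) = C1 - 7*z^4/32 - z^3/3 + z^2/3 - 5*z


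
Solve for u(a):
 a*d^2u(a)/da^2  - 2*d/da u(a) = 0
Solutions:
 u(a) = C1 + C2*a^3


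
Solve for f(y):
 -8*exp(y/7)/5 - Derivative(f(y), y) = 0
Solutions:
 f(y) = C1 - 56*exp(y/7)/5


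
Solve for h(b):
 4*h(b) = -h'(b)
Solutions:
 h(b) = C1*exp(-4*b)


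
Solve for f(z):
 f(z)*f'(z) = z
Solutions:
 f(z) = -sqrt(C1 + z^2)
 f(z) = sqrt(C1 + z^2)


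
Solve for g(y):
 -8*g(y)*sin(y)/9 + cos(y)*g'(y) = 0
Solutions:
 g(y) = C1/cos(y)^(8/9)


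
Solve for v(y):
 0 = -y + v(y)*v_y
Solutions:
 v(y) = -sqrt(C1 + y^2)
 v(y) = sqrt(C1 + y^2)


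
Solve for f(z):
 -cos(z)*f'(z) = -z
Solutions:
 f(z) = C1 + Integral(z/cos(z), z)


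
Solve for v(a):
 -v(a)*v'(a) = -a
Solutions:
 v(a) = -sqrt(C1 + a^2)
 v(a) = sqrt(C1 + a^2)


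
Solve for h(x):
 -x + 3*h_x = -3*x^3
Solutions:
 h(x) = C1 - x^4/4 + x^2/6


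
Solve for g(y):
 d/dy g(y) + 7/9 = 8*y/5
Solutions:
 g(y) = C1 + 4*y^2/5 - 7*y/9


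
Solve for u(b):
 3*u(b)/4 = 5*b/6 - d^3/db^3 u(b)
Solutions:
 u(b) = C3*exp(-6^(1/3)*b/2) + 10*b/9 + (C1*sin(2^(1/3)*3^(5/6)*b/4) + C2*cos(2^(1/3)*3^(5/6)*b/4))*exp(6^(1/3)*b/4)


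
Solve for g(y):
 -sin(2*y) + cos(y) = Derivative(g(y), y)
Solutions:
 g(y) = C1 + sin(y) + cos(2*y)/2


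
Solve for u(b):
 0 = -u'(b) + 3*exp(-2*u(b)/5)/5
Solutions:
 u(b) = 5*log(-sqrt(C1 + 3*b)) - 5*log(5) + 5*log(2)/2
 u(b) = 5*log(C1 + 3*b)/2 - 5*log(5) + 5*log(2)/2


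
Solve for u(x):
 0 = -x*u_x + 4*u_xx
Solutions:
 u(x) = C1 + C2*erfi(sqrt(2)*x/4)


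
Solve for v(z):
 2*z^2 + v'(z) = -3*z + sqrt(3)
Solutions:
 v(z) = C1 - 2*z^3/3 - 3*z^2/2 + sqrt(3)*z


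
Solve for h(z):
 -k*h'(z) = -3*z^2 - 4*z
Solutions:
 h(z) = C1 + z^3/k + 2*z^2/k


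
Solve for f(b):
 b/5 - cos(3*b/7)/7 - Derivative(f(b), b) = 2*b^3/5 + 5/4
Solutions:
 f(b) = C1 - b^4/10 + b^2/10 - 5*b/4 - sin(3*b/7)/3


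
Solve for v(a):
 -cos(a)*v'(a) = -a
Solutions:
 v(a) = C1 + Integral(a/cos(a), a)


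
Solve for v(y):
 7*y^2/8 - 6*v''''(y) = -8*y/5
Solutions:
 v(y) = C1 + C2*y + C3*y^2 + C4*y^3 + 7*y^6/17280 + y^5/450


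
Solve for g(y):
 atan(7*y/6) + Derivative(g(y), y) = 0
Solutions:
 g(y) = C1 - y*atan(7*y/6) + 3*log(49*y^2 + 36)/7


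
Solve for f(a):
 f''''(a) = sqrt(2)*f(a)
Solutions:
 f(a) = C1*exp(-2^(1/8)*a) + C2*exp(2^(1/8)*a) + C3*sin(2^(1/8)*a) + C4*cos(2^(1/8)*a)


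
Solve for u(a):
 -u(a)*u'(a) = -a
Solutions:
 u(a) = -sqrt(C1 + a^2)
 u(a) = sqrt(C1 + a^2)


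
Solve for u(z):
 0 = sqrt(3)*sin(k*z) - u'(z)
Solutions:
 u(z) = C1 - sqrt(3)*cos(k*z)/k


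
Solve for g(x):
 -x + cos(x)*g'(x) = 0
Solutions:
 g(x) = C1 + Integral(x/cos(x), x)


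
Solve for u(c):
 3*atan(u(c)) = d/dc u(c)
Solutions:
 Integral(1/atan(_y), (_y, u(c))) = C1 + 3*c


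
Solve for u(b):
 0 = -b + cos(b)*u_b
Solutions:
 u(b) = C1 + Integral(b/cos(b), b)


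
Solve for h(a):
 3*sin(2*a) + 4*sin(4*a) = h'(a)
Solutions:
 h(a) = C1 - 3*cos(2*a)/2 - cos(4*a)


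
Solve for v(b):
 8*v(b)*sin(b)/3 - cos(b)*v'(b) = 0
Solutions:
 v(b) = C1/cos(b)^(8/3)


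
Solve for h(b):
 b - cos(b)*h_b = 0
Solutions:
 h(b) = C1 + Integral(b/cos(b), b)


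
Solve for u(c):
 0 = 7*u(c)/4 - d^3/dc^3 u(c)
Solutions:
 u(c) = C3*exp(14^(1/3)*c/2) + (C1*sin(14^(1/3)*sqrt(3)*c/4) + C2*cos(14^(1/3)*sqrt(3)*c/4))*exp(-14^(1/3)*c/4)


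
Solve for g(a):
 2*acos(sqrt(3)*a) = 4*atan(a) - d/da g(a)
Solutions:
 g(a) = C1 - 2*a*acos(sqrt(3)*a) + 4*a*atan(a) + 2*sqrt(3)*sqrt(1 - 3*a^2)/3 - 2*log(a^2 + 1)


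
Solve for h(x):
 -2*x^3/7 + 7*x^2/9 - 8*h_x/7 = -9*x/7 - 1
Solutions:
 h(x) = C1 - x^4/16 + 49*x^3/216 + 9*x^2/16 + 7*x/8


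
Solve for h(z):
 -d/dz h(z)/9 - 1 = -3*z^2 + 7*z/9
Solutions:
 h(z) = C1 + 9*z^3 - 7*z^2/2 - 9*z


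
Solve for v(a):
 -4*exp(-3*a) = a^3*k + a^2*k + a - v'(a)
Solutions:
 v(a) = C1 + a^4*k/4 + a^3*k/3 + a^2/2 - 4*exp(-3*a)/3


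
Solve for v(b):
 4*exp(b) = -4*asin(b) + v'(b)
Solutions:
 v(b) = C1 + 4*b*asin(b) + 4*sqrt(1 - b^2) + 4*exp(b)


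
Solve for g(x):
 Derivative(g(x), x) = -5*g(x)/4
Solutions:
 g(x) = C1*exp(-5*x/4)


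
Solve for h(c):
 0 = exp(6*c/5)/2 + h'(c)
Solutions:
 h(c) = C1 - 5*exp(6*c/5)/12


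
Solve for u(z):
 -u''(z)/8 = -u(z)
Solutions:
 u(z) = C1*exp(-2*sqrt(2)*z) + C2*exp(2*sqrt(2)*z)


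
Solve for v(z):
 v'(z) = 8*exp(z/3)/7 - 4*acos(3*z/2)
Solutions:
 v(z) = C1 - 4*z*acos(3*z/2) + 4*sqrt(4 - 9*z^2)/3 + 24*exp(z/3)/7


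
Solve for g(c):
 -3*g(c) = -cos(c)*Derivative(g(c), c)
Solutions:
 g(c) = C1*(sin(c) + 1)^(3/2)/(sin(c) - 1)^(3/2)


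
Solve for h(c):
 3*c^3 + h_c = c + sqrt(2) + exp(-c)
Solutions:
 h(c) = C1 - 3*c^4/4 + c^2/2 + sqrt(2)*c - exp(-c)


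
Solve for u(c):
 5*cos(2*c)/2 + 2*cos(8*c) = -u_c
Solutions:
 u(c) = C1 - 5*sin(2*c)/4 - sin(8*c)/4


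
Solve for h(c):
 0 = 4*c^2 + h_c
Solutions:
 h(c) = C1 - 4*c^3/3


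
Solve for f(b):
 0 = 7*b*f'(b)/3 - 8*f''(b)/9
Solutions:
 f(b) = C1 + C2*erfi(sqrt(21)*b/4)


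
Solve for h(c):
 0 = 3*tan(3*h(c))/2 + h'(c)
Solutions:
 h(c) = -asin(C1*exp(-9*c/2))/3 + pi/3
 h(c) = asin(C1*exp(-9*c/2))/3


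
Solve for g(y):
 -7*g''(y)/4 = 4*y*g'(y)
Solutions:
 g(y) = C1 + C2*erf(2*sqrt(14)*y/7)


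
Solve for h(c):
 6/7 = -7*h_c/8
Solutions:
 h(c) = C1 - 48*c/49


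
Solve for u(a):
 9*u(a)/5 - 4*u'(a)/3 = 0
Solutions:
 u(a) = C1*exp(27*a/20)


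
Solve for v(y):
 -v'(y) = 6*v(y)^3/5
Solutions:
 v(y) = -sqrt(10)*sqrt(-1/(C1 - 6*y))/2
 v(y) = sqrt(10)*sqrt(-1/(C1 - 6*y))/2


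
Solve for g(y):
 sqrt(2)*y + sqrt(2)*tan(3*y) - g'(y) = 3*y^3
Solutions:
 g(y) = C1 - 3*y^4/4 + sqrt(2)*y^2/2 - sqrt(2)*log(cos(3*y))/3


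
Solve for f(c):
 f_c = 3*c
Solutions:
 f(c) = C1 + 3*c^2/2


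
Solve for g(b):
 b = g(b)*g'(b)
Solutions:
 g(b) = -sqrt(C1 + b^2)
 g(b) = sqrt(C1 + b^2)


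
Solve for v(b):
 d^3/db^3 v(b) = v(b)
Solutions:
 v(b) = C3*exp(b) + (C1*sin(sqrt(3)*b/2) + C2*cos(sqrt(3)*b/2))*exp(-b/2)


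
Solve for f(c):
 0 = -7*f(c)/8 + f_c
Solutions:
 f(c) = C1*exp(7*c/8)


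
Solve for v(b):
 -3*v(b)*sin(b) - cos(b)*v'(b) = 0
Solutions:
 v(b) = C1*cos(b)^3


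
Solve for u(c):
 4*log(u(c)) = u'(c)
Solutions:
 li(u(c)) = C1 + 4*c


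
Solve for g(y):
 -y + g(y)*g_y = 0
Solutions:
 g(y) = -sqrt(C1 + y^2)
 g(y) = sqrt(C1 + y^2)


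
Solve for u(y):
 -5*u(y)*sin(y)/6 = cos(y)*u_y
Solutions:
 u(y) = C1*cos(y)^(5/6)


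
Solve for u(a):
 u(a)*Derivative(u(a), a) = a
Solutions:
 u(a) = -sqrt(C1 + a^2)
 u(a) = sqrt(C1 + a^2)


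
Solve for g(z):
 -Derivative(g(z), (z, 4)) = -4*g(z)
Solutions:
 g(z) = C1*exp(-sqrt(2)*z) + C2*exp(sqrt(2)*z) + C3*sin(sqrt(2)*z) + C4*cos(sqrt(2)*z)


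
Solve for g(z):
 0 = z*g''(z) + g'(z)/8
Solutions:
 g(z) = C1 + C2*z^(7/8)


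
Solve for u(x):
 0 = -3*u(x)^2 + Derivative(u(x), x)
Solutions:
 u(x) = -1/(C1 + 3*x)


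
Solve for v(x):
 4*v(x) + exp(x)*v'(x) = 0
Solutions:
 v(x) = C1*exp(4*exp(-x))


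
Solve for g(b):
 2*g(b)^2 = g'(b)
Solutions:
 g(b) = -1/(C1 + 2*b)


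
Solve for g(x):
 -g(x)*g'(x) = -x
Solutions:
 g(x) = -sqrt(C1 + x^2)
 g(x) = sqrt(C1 + x^2)


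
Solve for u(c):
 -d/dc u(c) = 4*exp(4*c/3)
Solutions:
 u(c) = C1 - 3*exp(4*c/3)


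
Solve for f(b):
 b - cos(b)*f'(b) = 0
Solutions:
 f(b) = C1 + Integral(b/cos(b), b)


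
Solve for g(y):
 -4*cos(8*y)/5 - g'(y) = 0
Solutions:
 g(y) = C1 - sin(8*y)/10


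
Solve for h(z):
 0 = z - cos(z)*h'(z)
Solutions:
 h(z) = C1 + Integral(z/cos(z), z)


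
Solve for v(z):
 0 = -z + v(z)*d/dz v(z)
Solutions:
 v(z) = -sqrt(C1 + z^2)
 v(z) = sqrt(C1 + z^2)


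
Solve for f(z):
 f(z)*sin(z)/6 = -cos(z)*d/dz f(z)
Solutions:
 f(z) = C1*cos(z)^(1/6)


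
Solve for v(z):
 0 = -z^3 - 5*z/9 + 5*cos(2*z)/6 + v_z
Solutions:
 v(z) = C1 + z^4/4 + 5*z^2/18 - 5*sin(2*z)/12


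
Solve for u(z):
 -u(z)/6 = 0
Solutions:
 u(z) = 0


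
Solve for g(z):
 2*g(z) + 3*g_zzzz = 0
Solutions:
 g(z) = (C1*sin(6^(3/4)*z/6) + C2*cos(6^(3/4)*z/6))*exp(-6^(3/4)*z/6) + (C3*sin(6^(3/4)*z/6) + C4*cos(6^(3/4)*z/6))*exp(6^(3/4)*z/6)


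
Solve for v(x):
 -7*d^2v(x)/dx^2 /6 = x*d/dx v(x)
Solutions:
 v(x) = C1 + C2*erf(sqrt(21)*x/7)


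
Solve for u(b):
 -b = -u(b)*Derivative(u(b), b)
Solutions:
 u(b) = -sqrt(C1 + b^2)
 u(b) = sqrt(C1 + b^2)


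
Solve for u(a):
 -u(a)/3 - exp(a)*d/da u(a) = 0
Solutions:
 u(a) = C1*exp(exp(-a)/3)


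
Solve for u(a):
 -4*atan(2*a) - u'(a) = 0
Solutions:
 u(a) = C1 - 4*a*atan(2*a) + log(4*a^2 + 1)


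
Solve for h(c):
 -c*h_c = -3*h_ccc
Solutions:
 h(c) = C1 + Integral(C2*airyai(3^(2/3)*c/3) + C3*airybi(3^(2/3)*c/3), c)


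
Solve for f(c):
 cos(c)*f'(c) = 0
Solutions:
 f(c) = C1


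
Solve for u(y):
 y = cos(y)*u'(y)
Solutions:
 u(y) = C1 + Integral(y/cos(y), y)


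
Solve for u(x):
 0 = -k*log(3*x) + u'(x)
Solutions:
 u(x) = C1 + k*x*log(x) - k*x + k*x*log(3)


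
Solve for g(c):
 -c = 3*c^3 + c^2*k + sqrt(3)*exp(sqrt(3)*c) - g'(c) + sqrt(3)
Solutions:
 g(c) = C1 + 3*c^4/4 + c^3*k/3 + c^2/2 + sqrt(3)*c + exp(sqrt(3)*c)


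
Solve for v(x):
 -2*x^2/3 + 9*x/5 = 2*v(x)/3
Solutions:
 v(x) = x*(27 - 10*x)/10


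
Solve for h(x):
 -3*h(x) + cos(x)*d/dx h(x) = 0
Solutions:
 h(x) = C1*(sin(x) + 1)^(3/2)/(sin(x) - 1)^(3/2)


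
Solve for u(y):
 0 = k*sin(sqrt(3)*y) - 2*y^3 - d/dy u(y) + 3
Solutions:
 u(y) = C1 - sqrt(3)*k*cos(sqrt(3)*y)/3 - y^4/2 + 3*y


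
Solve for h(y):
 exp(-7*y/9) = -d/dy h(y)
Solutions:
 h(y) = C1 + 9*exp(-7*y/9)/7


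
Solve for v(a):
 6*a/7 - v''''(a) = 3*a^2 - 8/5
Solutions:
 v(a) = C1 + C2*a + C3*a^2 + C4*a^3 - a^6/120 + a^5/140 + a^4/15


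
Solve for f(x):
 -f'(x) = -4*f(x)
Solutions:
 f(x) = C1*exp(4*x)


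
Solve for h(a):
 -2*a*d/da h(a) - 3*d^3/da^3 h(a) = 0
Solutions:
 h(a) = C1 + Integral(C2*airyai(-2^(1/3)*3^(2/3)*a/3) + C3*airybi(-2^(1/3)*3^(2/3)*a/3), a)


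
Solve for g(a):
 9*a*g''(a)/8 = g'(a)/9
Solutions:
 g(a) = C1 + C2*a^(89/81)


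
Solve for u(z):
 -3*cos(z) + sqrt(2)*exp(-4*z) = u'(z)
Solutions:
 u(z) = C1 - 3*sin(z) - sqrt(2)*exp(-4*z)/4


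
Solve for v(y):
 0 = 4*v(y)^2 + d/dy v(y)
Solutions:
 v(y) = 1/(C1 + 4*y)


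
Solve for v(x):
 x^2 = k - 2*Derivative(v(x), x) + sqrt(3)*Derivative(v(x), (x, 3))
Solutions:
 v(x) = C1 + C2*exp(-sqrt(2)*3^(3/4)*x/3) + C3*exp(sqrt(2)*3^(3/4)*x/3) + k*x/2 - x^3/6 - sqrt(3)*x/2


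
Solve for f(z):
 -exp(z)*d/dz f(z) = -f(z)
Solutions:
 f(z) = C1*exp(-exp(-z))


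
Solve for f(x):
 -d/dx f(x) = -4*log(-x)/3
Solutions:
 f(x) = C1 + 4*x*log(-x)/3 - 4*x/3


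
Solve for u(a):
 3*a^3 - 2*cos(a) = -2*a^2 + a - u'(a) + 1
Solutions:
 u(a) = C1 - 3*a^4/4 - 2*a^3/3 + a^2/2 + a + 2*sin(a)


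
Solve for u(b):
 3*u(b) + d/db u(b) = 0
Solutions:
 u(b) = C1*exp(-3*b)


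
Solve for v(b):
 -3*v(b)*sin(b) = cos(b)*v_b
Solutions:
 v(b) = C1*cos(b)^3


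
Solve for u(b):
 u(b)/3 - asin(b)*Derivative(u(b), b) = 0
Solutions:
 u(b) = C1*exp(Integral(1/asin(b), b)/3)


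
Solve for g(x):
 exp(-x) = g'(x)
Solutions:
 g(x) = C1 - exp(-x)


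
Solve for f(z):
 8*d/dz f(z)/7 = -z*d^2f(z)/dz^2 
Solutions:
 f(z) = C1 + C2/z^(1/7)


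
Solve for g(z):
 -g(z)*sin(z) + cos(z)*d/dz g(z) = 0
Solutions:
 g(z) = C1/cos(z)


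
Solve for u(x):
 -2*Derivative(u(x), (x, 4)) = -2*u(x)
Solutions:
 u(x) = C1*exp(-x) + C2*exp(x) + C3*sin(x) + C4*cos(x)


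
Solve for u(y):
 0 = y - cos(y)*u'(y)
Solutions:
 u(y) = C1 + Integral(y/cos(y), y)


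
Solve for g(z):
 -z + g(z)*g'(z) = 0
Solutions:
 g(z) = -sqrt(C1 + z^2)
 g(z) = sqrt(C1 + z^2)


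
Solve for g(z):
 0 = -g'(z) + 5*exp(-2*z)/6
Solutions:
 g(z) = C1 - 5*exp(-2*z)/12


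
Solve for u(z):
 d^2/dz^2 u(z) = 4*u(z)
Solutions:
 u(z) = C1*exp(-2*z) + C2*exp(2*z)


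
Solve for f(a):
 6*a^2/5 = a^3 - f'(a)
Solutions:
 f(a) = C1 + a^4/4 - 2*a^3/5


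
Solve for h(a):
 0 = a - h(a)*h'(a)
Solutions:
 h(a) = -sqrt(C1 + a^2)
 h(a) = sqrt(C1 + a^2)


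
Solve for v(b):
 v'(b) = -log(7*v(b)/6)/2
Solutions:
 -2*Integral(1/(-log(_y) - log(7) + log(6)), (_y, v(b))) = C1 - b


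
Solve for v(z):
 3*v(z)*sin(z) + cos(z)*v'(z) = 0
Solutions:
 v(z) = C1*cos(z)^3


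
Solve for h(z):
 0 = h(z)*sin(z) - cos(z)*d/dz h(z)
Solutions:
 h(z) = C1/cos(z)


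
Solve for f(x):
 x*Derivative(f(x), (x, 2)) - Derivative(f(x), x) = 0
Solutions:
 f(x) = C1 + C2*x^2


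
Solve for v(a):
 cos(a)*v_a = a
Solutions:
 v(a) = C1 + Integral(a/cos(a), a)


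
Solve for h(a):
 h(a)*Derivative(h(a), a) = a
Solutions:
 h(a) = -sqrt(C1 + a^2)
 h(a) = sqrt(C1 + a^2)


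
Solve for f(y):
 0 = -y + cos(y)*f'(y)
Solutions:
 f(y) = C1 + Integral(y/cos(y), y)


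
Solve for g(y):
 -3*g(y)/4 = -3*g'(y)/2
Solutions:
 g(y) = C1*exp(y/2)


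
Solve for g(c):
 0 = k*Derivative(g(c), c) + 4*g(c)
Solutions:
 g(c) = C1*exp(-4*c/k)


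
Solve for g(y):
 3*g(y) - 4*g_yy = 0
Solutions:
 g(y) = C1*exp(-sqrt(3)*y/2) + C2*exp(sqrt(3)*y/2)


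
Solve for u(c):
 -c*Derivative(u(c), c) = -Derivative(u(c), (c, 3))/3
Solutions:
 u(c) = C1 + Integral(C2*airyai(3^(1/3)*c) + C3*airybi(3^(1/3)*c), c)


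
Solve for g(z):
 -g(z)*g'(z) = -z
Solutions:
 g(z) = -sqrt(C1 + z^2)
 g(z) = sqrt(C1 + z^2)


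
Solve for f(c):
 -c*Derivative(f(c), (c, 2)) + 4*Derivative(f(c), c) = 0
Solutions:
 f(c) = C1 + C2*c^5


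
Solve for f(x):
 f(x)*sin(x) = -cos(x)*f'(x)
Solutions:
 f(x) = C1*cos(x)


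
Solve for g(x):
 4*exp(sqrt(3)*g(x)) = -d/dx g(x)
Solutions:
 g(x) = sqrt(3)*(2*log(1/(C1 + 4*x)) - log(3))/6


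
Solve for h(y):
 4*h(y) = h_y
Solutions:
 h(y) = C1*exp(4*y)


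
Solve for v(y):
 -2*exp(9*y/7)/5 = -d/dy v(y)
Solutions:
 v(y) = C1 + 14*exp(9*y/7)/45


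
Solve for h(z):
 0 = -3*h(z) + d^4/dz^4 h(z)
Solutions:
 h(z) = C1*exp(-3^(1/4)*z) + C2*exp(3^(1/4)*z) + C3*sin(3^(1/4)*z) + C4*cos(3^(1/4)*z)


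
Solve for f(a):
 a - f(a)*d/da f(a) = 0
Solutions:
 f(a) = -sqrt(C1 + a^2)
 f(a) = sqrt(C1 + a^2)


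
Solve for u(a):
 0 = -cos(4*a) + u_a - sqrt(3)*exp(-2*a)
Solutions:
 u(a) = C1 + sin(4*a)/4 - sqrt(3)*exp(-2*a)/2


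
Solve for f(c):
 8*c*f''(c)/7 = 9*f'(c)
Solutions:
 f(c) = C1 + C2*c^(71/8)


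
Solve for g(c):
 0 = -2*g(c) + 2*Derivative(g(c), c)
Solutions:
 g(c) = C1*exp(c)


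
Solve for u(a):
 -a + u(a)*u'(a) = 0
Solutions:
 u(a) = -sqrt(C1 + a^2)
 u(a) = sqrt(C1 + a^2)


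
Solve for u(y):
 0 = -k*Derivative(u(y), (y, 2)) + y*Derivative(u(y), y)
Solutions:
 u(y) = C1 + C2*erf(sqrt(2)*y*sqrt(-1/k)/2)/sqrt(-1/k)


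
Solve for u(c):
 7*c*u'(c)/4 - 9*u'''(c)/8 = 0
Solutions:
 u(c) = C1 + Integral(C2*airyai(42^(1/3)*c/3) + C3*airybi(42^(1/3)*c/3), c)


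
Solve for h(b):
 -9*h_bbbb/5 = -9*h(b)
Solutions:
 h(b) = C1*exp(-5^(1/4)*b) + C2*exp(5^(1/4)*b) + C3*sin(5^(1/4)*b) + C4*cos(5^(1/4)*b)


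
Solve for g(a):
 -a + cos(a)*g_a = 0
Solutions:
 g(a) = C1 + Integral(a/cos(a), a)


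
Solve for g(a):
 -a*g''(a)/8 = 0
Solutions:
 g(a) = C1 + C2*a


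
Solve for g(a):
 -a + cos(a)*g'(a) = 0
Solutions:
 g(a) = C1 + Integral(a/cos(a), a)


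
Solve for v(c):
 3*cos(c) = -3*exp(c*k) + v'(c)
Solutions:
 v(c) = C1 + 3*sin(c) + 3*exp(c*k)/k


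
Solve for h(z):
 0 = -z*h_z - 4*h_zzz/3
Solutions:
 h(z) = C1 + Integral(C2*airyai(-6^(1/3)*z/2) + C3*airybi(-6^(1/3)*z/2), z)


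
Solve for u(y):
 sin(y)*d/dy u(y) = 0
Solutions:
 u(y) = C1


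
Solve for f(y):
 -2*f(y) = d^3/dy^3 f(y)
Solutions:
 f(y) = C3*exp(-2^(1/3)*y) + (C1*sin(2^(1/3)*sqrt(3)*y/2) + C2*cos(2^(1/3)*sqrt(3)*y/2))*exp(2^(1/3)*y/2)


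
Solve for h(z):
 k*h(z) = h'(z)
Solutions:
 h(z) = C1*exp(k*z)


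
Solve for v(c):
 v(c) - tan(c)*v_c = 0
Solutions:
 v(c) = C1*sin(c)


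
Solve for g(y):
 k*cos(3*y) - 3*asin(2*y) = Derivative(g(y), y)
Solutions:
 g(y) = C1 + k*sin(3*y)/3 - 3*y*asin(2*y) - 3*sqrt(1 - 4*y^2)/2


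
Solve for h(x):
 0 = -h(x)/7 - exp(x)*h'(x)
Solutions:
 h(x) = C1*exp(exp(-x)/7)


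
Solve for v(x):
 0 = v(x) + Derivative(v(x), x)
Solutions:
 v(x) = C1*exp(-x)


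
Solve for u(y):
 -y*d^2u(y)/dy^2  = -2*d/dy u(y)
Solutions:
 u(y) = C1 + C2*y^3


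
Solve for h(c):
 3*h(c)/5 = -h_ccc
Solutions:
 h(c) = C3*exp(-3^(1/3)*5^(2/3)*c/5) + (C1*sin(3^(5/6)*5^(2/3)*c/10) + C2*cos(3^(5/6)*5^(2/3)*c/10))*exp(3^(1/3)*5^(2/3)*c/10)


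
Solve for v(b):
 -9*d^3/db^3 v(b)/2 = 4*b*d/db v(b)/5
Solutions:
 v(b) = C1 + Integral(C2*airyai(-2*75^(1/3)*b/15) + C3*airybi(-2*75^(1/3)*b/15), b)


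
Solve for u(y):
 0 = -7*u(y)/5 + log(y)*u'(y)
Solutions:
 u(y) = C1*exp(7*li(y)/5)


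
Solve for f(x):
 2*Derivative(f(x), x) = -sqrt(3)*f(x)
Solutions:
 f(x) = C1*exp(-sqrt(3)*x/2)


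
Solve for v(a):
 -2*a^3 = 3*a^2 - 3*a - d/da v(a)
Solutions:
 v(a) = C1 + a^4/2 + a^3 - 3*a^2/2


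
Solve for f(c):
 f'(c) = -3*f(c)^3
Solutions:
 f(c) = -sqrt(2)*sqrt(-1/(C1 - 3*c))/2
 f(c) = sqrt(2)*sqrt(-1/(C1 - 3*c))/2


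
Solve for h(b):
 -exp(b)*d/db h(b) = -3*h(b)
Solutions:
 h(b) = C1*exp(-3*exp(-b))


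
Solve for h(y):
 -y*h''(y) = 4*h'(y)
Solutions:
 h(y) = C1 + C2/y^3


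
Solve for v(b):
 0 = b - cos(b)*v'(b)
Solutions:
 v(b) = C1 + Integral(b/cos(b), b)


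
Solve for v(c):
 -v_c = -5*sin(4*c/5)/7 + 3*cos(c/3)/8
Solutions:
 v(c) = C1 - 9*sin(c/3)/8 - 25*cos(4*c/5)/28


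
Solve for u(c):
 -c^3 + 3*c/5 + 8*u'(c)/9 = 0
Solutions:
 u(c) = C1 + 9*c^4/32 - 27*c^2/80


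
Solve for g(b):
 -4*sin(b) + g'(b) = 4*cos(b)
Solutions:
 g(b) = C1 - 4*sqrt(2)*cos(b + pi/4)


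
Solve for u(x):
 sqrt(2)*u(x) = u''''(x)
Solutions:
 u(x) = C1*exp(-2^(1/8)*x) + C2*exp(2^(1/8)*x) + C3*sin(2^(1/8)*x) + C4*cos(2^(1/8)*x)


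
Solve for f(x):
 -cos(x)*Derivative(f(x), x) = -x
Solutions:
 f(x) = C1 + Integral(x/cos(x), x)


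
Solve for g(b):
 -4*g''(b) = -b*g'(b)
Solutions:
 g(b) = C1 + C2*erfi(sqrt(2)*b/4)


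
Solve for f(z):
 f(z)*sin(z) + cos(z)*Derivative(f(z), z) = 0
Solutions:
 f(z) = C1*cos(z)


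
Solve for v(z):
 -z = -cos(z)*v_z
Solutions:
 v(z) = C1 + Integral(z/cos(z), z)


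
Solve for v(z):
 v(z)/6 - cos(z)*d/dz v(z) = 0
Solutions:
 v(z) = C1*(sin(z) + 1)^(1/12)/(sin(z) - 1)^(1/12)


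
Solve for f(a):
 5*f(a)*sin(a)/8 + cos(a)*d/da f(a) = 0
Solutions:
 f(a) = C1*cos(a)^(5/8)


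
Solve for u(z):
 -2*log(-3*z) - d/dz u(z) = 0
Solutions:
 u(z) = C1 - 2*z*log(-z) + 2*z*(1 - log(3))


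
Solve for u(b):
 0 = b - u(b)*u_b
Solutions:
 u(b) = -sqrt(C1 + b^2)
 u(b) = sqrt(C1 + b^2)


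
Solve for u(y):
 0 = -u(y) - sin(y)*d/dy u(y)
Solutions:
 u(y) = C1*sqrt(cos(y) + 1)/sqrt(cos(y) - 1)


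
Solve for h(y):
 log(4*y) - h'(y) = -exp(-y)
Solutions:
 h(y) = C1 + y*log(y) + y*(-1 + 2*log(2)) - exp(-y)


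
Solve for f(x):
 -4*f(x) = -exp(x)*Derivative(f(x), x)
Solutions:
 f(x) = C1*exp(-4*exp(-x))


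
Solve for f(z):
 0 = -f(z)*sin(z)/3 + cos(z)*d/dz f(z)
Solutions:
 f(z) = C1/cos(z)^(1/3)


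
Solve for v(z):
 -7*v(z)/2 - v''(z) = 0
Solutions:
 v(z) = C1*sin(sqrt(14)*z/2) + C2*cos(sqrt(14)*z/2)


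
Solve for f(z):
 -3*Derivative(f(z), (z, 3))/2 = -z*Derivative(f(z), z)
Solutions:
 f(z) = C1 + Integral(C2*airyai(2^(1/3)*3^(2/3)*z/3) + C3*airybi(2^(1/3)*3^(2/3)*z/3), z)


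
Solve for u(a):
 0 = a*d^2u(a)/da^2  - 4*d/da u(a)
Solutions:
 u(a) = C1 + C2*a^5


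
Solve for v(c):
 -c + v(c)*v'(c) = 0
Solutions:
 v(c) = -sqrt(C1 + c^2)
 v(c) = sqrt(C1 + c^2)


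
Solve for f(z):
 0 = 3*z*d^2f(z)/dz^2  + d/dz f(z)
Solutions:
 f(z) = C1 + C2*z^(2/3)


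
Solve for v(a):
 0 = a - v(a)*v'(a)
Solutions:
 v(a) = -sqrt(C1 + a^2)
 v(a) = sqrt(C1 + a^2)


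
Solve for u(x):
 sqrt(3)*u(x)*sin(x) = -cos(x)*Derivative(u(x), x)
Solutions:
 u(x) = C1*cos(x)^(sqrt(3))


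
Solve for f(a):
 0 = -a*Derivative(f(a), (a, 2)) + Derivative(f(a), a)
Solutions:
 f(a) = C1 + C2*a^2


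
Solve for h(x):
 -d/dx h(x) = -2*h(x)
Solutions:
 h(x) = C1*exp(2*x)


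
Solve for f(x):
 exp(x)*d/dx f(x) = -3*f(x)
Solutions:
 f(x) = C1*exp(3*exp(-x))


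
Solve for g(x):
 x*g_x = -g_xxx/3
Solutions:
 g(x) = C1 + Integral(C2*airyai(-3^(1/3)*x) + C3*airybi(-3^(1/3)*x), x)


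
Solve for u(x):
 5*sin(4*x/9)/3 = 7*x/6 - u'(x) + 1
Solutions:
 u(x) = C1 + 7*x^2/12 + x + 15*cos(4*x/9)/4


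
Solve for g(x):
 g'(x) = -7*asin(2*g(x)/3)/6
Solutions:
 Integral(1/asin(2*_y/3), (_y, g(x))) = C1 - 7*x/6


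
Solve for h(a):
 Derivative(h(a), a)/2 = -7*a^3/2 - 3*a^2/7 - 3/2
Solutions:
 h(a) = C1 - 7*a^4/4 - 2*a^3/7 - 3*a


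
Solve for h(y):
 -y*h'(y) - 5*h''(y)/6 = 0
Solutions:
 h(y) = C1 + C2*erf(sqrt(15)*y/5)


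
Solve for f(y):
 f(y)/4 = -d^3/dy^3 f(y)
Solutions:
 f(y) = C3*exp(-2^(1/3)*y/2) + (C1*sin(2^(1/3)*sqrt(3)*y/4) + C2*cos(2^(1/3)*sqrt(3)*y/4))*exp(2^(1/3)*y/4)


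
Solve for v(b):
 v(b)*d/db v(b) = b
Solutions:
 v(b) = -sqrt(C1 + b^2)
 v(b) = sqrt(C1 + b^2)


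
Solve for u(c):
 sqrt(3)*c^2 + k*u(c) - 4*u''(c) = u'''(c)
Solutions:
 u(c) = C1*exp(-c*((-27*k/2 + sqrt((128 - 27*k)^2 - 16384)/2 + 64)^(1/3) + 4 + 16/(-27*k/2 + sqrt((128 - 27*k)^2 - 16384)/2 + 64)^(1/3))/3) + C2*exp(c*((-27*k/2 + sqrt((128 - 27*k)^2 - 16384)/2 + 64)^(1/3) - sqrt(3)*I*(-27*k/2 + sqrt((128 - 27*k)^2 - 16384)/2 + 64)^(1/3) - 8 - 64/((-1 + sqrt(3)*I)*(-27*k/2 + sqrt((128 - 27*k)^2 - 16384)/2 + 64)^(1/3)))/6) + C3*exp(c*((-27*k/2 + sqrt((128 - 27*k)^2 - 16384)/2 + 64)^(1/3) + sqrt(3)*I*(-27*k/2 + sqrt((128 - 27*k)^2 - 16384)/2 + 64)^(1/3) - 8 + 64/((1 + sqrt(3)*I)*(-27*k/2 + sqrt((128 - 27*k)^2 - 16384)/2 + 64)^(1/3)))/6) - sqrt(3)*c^2/k - 8*sqrt(3)/k^2


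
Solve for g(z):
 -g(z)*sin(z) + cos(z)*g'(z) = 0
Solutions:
 g(z) = C1/cos(z)


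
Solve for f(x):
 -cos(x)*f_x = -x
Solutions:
 f(x) = C1 + Integral(x/cos(x), x)


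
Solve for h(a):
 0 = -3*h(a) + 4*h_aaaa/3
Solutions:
 h(a) = C1*exp(-sqrt(6)*a/2) + C2*exp(sqrt(6)*a/2) + C3*sin(sqrt(6)*a/2) + C4*cos(sqrt(6)*a/2)


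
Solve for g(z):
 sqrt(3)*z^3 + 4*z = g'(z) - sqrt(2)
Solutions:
 g(z) = C1 + sqrt(3)*z^4/4 + 2*z^2 + sqrt(2)*z


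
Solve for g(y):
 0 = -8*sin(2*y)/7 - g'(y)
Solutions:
 g(y) = C1 + 4*cos(2*y)/7


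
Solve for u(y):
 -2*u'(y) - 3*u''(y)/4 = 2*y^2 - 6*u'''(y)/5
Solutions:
 u(y) = C1 + C2*exp(y*(15 - sqrt(4065))/48) + C3*exp(y*(15 + sqrt(4065))/48) - y^3/3 + 3*y^2/8 - 237*y/160


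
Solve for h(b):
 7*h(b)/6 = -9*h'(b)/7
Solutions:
 h(b) = C1*exp(-49*b/54)


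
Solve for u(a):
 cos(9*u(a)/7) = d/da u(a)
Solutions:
 -a - 7*log(sin(9*u(a)/7) - 1)/18 + 7*log(sin(9*u(a)/7) + 1)/18 = C1


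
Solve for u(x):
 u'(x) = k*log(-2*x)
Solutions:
 u(x) = C1 + k*x*log(-x) + k*x*(-1 + log(2))


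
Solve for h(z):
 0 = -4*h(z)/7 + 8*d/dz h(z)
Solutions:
 h(z) = C1*exp(z/14)


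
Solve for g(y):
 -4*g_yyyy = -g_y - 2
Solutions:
 g(y) = C1 + C4*exp(2^(1/3)*y/2) - 2*y + (C2*sin(2^(1/3)*sqrt(3)*y/4) + C3*cos(2^(1/3)*sqrt(3)*y/4))*exp(-2^(1/3)*y/4)


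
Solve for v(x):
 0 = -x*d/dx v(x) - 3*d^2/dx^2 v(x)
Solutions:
 v(x) = C1 + C2*erf(sqrt(6)*x/6)


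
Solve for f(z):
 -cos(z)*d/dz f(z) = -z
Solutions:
 f(z) = C1 + Integral(z/cos(z), z)


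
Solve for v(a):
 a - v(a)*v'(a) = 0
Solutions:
 v(a) = -sqrt(C1 + a^2)
 v(a) = sqrt(C1 + a^2)


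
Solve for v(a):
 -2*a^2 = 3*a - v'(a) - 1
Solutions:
 v(a) = C1 + 2*a^3/3 + 3*a^2/2 - a


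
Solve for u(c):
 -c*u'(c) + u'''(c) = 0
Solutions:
 u(c) = C1 + Integral(C2*airyai(c) + C3*airybi(c), c)


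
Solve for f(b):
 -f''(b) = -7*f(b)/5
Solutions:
 f(b) = C1*exp(-sqrt(35)*b/5) + C2*exp(sqrt(35)*b/5)


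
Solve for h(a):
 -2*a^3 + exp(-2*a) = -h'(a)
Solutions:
 h(a) = C1 + a^4/2 + exp(-2*a)/2


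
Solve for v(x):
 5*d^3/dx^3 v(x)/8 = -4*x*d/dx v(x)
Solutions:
 v(x) = C1 + Integral(C2*airyai(-2*10^(2/3)*x/5) + C3*airybi(-2*10^(2/3)*x/5), x)


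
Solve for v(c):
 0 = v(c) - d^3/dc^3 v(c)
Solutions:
 v(c) = C3*exp(c) + (C1*sin(sqrt(3)*c/2) + C2*cos(sqrt(3)*c/2))*exp(-c/2)


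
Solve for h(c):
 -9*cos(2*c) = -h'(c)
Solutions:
 h(c) = C1 + 9*sin(2*c)/2


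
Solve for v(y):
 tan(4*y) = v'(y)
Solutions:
 v(y) = C1 - log(cos(4*y))/4


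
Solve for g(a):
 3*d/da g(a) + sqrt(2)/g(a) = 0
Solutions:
 g(a) = -sqrt(C1 - 6*sqrt(2)*a)/3
 g(a) = sqrt(C1 - 6*sqrt(2)*a)/3


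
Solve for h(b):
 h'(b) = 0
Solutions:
 h(b) = C1


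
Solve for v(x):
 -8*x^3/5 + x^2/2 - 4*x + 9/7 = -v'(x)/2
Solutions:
 v(x) = C1 + 4*x^4/5 - x^3/3 + 4*x^2 - 18*x/7


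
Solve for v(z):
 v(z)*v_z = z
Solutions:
 v(z) = -sqrt(C1 + z^2)
 v(z) = sqrt(C1 + z^2)


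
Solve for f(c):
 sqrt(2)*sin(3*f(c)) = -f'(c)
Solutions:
 f(c) = -acos((-C1 - exp(6*sqrt(2)*c))/(C1 - exp(6*sqrt(2)*c)))/3 + 2*pi/3
 f(c) = acos((-C1 - exp(6*sqrt(2)*c))/(C1 - exp(6*sqrt(2)*c)))/3


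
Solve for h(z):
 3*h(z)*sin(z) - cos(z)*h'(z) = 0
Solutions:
 h(z) = C1/cos(z)^3


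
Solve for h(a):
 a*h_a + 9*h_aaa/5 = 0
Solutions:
 h(a) = C1 + Integral(C2*airyai(-15^(1/3)*a/3) + C3*airybi(-15^(1/3)*a/3), a)


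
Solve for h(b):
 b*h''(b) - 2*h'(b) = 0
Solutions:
 h(b) = C1 + C2*b^3


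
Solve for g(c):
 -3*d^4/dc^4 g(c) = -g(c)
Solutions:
 g(c) = C1*exp(-3^(3/4)*c/3) + C2*exp(3^(3/4)*c/3) + C3*sin(3^(3/4)*c/3) + C4*cos(3^(3/4)*c/3)


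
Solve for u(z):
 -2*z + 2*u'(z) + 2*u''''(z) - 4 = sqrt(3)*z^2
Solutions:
 u(z) = C1 + C4*exp(-z) + sqrt(3)*z^3/6 + z^2/2 + 2*z + (C2*sin(sqrt(3)*z/2) + C3*cos(sqrt(3)*z/2))*exp(z/2)


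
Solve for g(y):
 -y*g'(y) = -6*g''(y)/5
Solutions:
 g(y) = C1 + C2*erfi(sqrt(15)*y/6)


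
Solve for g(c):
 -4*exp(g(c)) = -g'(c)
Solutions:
 g(c) = log(-1/(C1 + 4*c))


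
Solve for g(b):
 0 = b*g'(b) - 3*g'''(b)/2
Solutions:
 g(b) = C1 + Integral(C2*airyai(2^(1/3)*3^(2/3)*b/3) + C3*airybi(2^(1/3)*3^(2/3)*b/3), b)


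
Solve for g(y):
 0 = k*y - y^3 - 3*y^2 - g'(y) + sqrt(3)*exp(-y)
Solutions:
 g(y) = C1 + k*y^2/2 - y^4/4 - y^3 - sqrt(3)*exp(-y)


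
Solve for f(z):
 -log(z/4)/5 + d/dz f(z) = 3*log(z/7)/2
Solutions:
 f(z) = C1 + 17*z*log(z)/10 - 3*z*log(7)/2 - 17*z/10 - 2*z*log(2)/5


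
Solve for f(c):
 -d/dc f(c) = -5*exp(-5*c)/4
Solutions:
 f(c) = C1 - exp(-5*c)/4


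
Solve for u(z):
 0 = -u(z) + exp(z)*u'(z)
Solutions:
 u(z) = C1*exp(-exp(-z))


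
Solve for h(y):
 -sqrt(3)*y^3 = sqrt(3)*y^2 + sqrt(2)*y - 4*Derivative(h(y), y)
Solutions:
 h(y) = C1 + sqrt(3)*y^4/16 + sqrt(3)*y^3/12 + sqrt(2)*y^2/8


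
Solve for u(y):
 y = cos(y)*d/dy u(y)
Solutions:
 u(y) = C1 + Integral(y/cos(y), y)


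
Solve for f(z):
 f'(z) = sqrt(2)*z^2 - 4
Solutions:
 f(z) = C1 + sqrt(2)*z^3/3 - 4*z


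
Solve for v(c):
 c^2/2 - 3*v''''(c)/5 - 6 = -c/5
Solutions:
 v(c) = C1 + C2*c + C3*c^2 + C4*c^3 + c^6/432 + c^5/360 - 5*c^4/12


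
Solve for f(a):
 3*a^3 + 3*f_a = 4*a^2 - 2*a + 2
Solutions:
 f(a) = C1 - a^4/4 + 4*a^3/9 - a^2/3 + 2*a/3


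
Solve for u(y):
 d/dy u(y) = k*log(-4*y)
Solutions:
 u(y) = C1 + k*y*log(-y) + k*y*(-1 + 2*log(2))


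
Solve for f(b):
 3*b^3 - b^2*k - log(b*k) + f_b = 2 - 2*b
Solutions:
 f(b) = C1 - 3*b^4/4 + b^3*k/3 - b^2 + b*log(b*k) + b


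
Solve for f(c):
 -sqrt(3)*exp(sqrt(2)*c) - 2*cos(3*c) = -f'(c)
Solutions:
 f(c) = C1 + sqrt(6)*exp(sqrt(2)*c)/2 + 2*sin(3*c)/3


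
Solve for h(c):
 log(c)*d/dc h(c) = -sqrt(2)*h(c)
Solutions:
 h(c) = C1*exp(-sqrt(2)*li(c))


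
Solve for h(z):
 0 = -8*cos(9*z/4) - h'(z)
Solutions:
 h(z) = C1 - 32*sin(9*z/4)/9


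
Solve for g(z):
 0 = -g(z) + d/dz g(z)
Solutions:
 g(z) = C1*exp(z)


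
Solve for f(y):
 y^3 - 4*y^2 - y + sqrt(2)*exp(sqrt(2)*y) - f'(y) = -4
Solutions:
 f(y) = C1 + y^4/4 - 4*y^3/3 - y^2/2 + 4*y + exp(sqrt(2)*y)


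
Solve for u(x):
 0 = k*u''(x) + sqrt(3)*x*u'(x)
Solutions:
 u(x) = C1 + C2*sqrt(k)*erf(sqrt(2)*3^(1/4)*x*sqrt(1/k)/2)


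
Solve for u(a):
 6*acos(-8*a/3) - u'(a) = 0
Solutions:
 u(a) = C1 + 6*a*acos(-8*a/3) + 3*sqrt(9 - 64*a^2)/4


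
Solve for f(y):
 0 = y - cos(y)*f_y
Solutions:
 f(y) = C1 + Integral(y/cos(y), y)


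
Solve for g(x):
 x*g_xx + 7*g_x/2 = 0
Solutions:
 g(x) = C1 + C2/x^(5/2)


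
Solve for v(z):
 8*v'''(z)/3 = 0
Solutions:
 v(z) = C1 + C2*z + C3*z^2


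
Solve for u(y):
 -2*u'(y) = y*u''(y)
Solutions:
 u(y) = C1 + C2/y


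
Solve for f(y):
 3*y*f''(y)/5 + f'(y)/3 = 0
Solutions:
 f(y) = C1 + C2*y^(4/9)


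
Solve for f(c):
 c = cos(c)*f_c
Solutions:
 f(c) = C1 + Integral(c/cos(c), c)
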